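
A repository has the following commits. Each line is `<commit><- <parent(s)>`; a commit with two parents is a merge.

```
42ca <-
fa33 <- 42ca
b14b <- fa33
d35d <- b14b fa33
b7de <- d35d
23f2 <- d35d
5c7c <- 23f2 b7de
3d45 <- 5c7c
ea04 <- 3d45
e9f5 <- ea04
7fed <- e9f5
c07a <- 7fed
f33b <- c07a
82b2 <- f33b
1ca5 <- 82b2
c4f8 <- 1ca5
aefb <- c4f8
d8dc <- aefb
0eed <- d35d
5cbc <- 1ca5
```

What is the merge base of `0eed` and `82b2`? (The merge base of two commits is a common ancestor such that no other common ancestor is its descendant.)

d35d

Ancestors of 0eed: {0eed, 42ca, b14b, d35d, fa33}.
Ancestors of 82b2: {23f2, 3d45, 42ca, 5c7c, 7fed, 82b2, b14b, b7de, c07a, d35d, e9f5, ea04, f33b, fa33}.
Common ancestors: {42ca, b14b, d35d, fa33}.
Among these, d35d is not an ancestor of any other common ancestor — it is the merge base.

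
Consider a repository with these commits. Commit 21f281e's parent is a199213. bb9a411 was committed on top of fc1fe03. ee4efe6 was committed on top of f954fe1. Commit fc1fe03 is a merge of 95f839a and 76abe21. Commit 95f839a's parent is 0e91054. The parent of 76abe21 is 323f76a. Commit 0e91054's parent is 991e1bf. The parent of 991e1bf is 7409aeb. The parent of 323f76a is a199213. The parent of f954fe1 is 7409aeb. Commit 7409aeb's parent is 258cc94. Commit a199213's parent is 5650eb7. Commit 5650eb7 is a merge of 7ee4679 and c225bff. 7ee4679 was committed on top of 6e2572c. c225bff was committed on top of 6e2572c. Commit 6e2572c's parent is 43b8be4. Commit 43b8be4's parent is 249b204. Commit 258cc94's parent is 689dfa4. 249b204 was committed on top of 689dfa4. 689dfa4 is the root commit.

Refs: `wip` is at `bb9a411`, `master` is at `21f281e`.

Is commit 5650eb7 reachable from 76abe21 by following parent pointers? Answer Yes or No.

Ancestors of 76abe21 (commits reachable by following parents): {249b204, 323f76a, 43b8be4, 5650eb7, 689dfa4, 6e2572c, 76abe21, 7ee4679, a199213, c225bff}.
5650eb7 is in that set, so it is an ancestor of 76abe21.

Yes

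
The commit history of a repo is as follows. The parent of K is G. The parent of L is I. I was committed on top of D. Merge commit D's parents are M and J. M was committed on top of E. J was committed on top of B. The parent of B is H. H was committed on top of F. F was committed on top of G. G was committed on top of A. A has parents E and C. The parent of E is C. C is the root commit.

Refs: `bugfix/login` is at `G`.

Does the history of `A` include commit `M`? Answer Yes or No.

Ancestors of A: {A, C, E}.
M is not in that set, so it is not an ancestor of A.

No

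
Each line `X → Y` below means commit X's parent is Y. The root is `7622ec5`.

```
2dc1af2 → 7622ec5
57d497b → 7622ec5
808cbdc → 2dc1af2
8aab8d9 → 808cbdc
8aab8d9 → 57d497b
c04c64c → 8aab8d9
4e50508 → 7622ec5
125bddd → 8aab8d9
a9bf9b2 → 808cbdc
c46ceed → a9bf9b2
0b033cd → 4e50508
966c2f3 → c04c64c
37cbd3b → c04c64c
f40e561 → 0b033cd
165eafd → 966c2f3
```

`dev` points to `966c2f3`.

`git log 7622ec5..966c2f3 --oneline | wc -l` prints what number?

Reachable from 966c2f3: {2dc1af2, 57d497b, 7622ec5, 808cbdc, 8aab8d9, 966c2f3, c04c64c}.
Reachable from 7622ec5: {7622ec5}.
In 966c2f3's history but not 7622ec5's: {2dc1af2, 57d497b, 808cbdc, 8aab8d9, 966c2f3, c04c64c} — 6 commits.

6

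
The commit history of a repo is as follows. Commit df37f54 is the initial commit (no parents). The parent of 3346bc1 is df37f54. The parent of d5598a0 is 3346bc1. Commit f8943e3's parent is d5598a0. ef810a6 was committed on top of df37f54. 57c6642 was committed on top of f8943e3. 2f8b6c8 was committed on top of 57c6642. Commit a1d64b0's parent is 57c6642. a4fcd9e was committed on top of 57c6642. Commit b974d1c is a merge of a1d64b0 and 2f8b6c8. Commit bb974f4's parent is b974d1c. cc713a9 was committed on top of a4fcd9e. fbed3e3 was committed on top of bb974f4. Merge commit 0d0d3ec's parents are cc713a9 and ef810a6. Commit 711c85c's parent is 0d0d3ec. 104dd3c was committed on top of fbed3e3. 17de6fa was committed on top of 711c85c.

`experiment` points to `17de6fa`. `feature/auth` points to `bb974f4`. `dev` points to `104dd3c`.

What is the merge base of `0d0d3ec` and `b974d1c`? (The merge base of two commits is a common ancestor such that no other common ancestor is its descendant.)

57c6642

Ancestors of 0d0d3ec: {0d0d3ec, 3346bc1, 57c6642, a4fcd9e, cc713a9, d5598a0, df37f54, ef810a6, f8943e3}.
Ancestors of b974d1c: {2f8b6c8, 3346bc1, 57c6642, a1d64b0, b974d1c, d5598a0, df37f54, f8943e3}.
Common ancestors: {3346bc1, 57c6642, d5598a0, df37f54, f8943e3}.
Among these, 57c6642 is not an ancestor of any other common ancestor — it is the merge base.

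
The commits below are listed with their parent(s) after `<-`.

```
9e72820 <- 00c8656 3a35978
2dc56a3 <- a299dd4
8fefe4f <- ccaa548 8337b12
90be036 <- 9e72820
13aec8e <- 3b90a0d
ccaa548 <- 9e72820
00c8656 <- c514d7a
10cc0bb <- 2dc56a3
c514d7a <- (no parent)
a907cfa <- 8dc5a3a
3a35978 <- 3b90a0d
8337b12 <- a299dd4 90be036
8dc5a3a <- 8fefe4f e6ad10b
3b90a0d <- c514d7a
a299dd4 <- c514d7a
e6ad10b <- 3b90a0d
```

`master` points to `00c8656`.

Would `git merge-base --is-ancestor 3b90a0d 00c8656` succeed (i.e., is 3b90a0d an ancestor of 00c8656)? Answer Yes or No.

No

Ancestors of 00c8656: {00c8656, c514d7a}.
3b90a0d is not in that set, so it is not an ancestor of 00c8656.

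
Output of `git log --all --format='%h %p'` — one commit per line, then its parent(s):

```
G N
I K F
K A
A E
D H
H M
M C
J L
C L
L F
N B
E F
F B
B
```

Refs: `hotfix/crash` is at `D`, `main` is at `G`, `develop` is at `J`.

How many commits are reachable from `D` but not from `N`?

6

Reachable from D: {B, C, D, F, H, L, M}.
Reachable from N: {B, N}.
In D's history but not N's: {C, D, F, H, L, M} — 6 commits.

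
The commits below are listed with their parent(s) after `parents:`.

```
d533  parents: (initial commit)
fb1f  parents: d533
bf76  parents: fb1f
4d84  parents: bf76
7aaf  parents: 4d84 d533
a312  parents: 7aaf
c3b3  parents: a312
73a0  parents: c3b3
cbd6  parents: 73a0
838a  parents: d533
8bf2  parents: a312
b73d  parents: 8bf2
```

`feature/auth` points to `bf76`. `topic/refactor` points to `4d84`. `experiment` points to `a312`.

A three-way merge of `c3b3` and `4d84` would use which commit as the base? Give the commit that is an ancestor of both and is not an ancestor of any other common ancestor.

Ancestors of c3b3: {4d84, 7aaf, a312, bf76, c3b3, d533, fb1f}.
Ancestors of 4d84: {4d84, bf76, d533, fb1f}.
Common ancestors: {4d84, bf76, d533, fb1f}.
Among these, 4d84 is not an ancestor of any other common ancestor — it is the merge base.

4d84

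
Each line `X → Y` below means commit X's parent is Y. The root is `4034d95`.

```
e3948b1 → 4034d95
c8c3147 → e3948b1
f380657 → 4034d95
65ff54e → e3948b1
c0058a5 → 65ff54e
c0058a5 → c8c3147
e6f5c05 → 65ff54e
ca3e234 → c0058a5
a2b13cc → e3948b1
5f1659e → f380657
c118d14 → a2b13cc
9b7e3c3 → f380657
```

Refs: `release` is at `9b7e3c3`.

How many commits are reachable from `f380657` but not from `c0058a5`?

1

Reachable from f380657: {4034d95, f380657}.
Reachable from c0058a5: {4034d95, 65ff54e, c0058a5, c8c3147, e3948b1}.
In f380657's history but not c0058a5's: {f380657} — 1 commit.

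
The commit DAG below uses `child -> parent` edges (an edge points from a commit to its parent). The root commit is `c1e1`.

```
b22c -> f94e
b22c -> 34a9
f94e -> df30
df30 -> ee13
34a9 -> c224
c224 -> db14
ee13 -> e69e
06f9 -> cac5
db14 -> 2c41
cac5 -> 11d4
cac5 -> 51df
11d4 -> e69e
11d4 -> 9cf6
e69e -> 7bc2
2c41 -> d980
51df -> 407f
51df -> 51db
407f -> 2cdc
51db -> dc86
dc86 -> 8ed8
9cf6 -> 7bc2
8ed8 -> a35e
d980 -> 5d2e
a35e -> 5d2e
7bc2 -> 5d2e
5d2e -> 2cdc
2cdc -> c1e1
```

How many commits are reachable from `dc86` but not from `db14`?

3

Reachable from dc86: {2cdc, 5d2e, 8ed8, a35e, c1e1, dc86}.
Reachable from db14: {2c41, 2cdc, 5d2e, c1e1, d980, db14}.
In dc86's history but not db14's: {8ed8, a35e, dc86} — 3 commits.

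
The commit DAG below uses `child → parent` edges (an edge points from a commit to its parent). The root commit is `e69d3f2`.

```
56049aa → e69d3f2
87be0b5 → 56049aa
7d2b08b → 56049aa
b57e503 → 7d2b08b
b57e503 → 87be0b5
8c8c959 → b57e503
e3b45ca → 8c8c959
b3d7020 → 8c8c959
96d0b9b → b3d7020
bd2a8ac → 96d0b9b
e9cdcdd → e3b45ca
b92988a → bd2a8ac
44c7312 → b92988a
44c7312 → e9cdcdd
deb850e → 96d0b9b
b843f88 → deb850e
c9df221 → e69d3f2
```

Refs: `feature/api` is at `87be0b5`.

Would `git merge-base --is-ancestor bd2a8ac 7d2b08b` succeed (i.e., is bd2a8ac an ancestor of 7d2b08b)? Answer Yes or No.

No

Ancestors of 7d2b08b: {56049aa, 7d2b08b, e69d3f2}.
bd2a8ac is not in that set, so it is not an ancestor of 7d2b08b.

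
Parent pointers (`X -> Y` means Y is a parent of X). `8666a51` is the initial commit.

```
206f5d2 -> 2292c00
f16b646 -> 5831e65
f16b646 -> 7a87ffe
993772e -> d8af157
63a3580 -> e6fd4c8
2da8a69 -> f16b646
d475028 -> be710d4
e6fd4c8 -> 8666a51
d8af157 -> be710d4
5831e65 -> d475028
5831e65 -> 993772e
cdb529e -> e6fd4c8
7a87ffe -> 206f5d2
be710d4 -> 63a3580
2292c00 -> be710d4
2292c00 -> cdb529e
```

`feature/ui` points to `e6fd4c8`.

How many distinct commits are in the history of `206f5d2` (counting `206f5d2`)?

Walking parent pointers from 206f5d2: reachable set = {206f5d2, 2292c00, 63a3580, 8666a51, be710d4, cdb529e, e6fd4c8}.
That is 7 commits.

7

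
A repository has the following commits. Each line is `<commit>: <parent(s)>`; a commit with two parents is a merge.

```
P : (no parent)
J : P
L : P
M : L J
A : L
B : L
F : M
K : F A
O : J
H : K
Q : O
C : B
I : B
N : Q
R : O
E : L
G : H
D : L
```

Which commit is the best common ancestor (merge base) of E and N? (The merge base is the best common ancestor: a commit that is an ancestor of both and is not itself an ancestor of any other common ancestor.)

P

Ancestors of E: {E, L, P}.
Ancestors of N: {J, N, O, P, Q}.
Common ancestors: {P}.
The only common ancestor is P, so it is the merge base.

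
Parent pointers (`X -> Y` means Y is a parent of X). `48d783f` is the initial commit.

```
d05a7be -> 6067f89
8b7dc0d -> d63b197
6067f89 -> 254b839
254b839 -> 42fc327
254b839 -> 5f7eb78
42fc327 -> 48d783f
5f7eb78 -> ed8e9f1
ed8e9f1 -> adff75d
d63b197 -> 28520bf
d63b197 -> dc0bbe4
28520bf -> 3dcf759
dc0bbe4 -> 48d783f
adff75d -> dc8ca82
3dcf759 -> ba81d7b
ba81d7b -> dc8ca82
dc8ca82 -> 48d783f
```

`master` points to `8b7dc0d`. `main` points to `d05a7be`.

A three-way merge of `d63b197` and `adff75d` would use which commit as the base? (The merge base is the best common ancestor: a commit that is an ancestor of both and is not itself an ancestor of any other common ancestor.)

Ancestors of d63b197: {28520bf, 3dcf759, 48d783f, ba81d7b, d63b197, dc0bbe4, dc8ca82}.
Ancestors of adff75d: {48d783f, adff75d, dc8ca82}.
Common ancestors: {48d783f, dc8ca82}.
Among these, dc8ca82 is not an ancestor of any other common ancestor — it is the merge base.

dc8ca82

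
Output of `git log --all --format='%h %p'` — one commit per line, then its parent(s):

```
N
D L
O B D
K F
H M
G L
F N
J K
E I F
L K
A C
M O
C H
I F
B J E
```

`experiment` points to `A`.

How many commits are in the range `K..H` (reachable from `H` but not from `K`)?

9

Reachable from H: {B, D, E, F, H, I, J, K, L, M, N, O}.
Reachable from K: {F, K, N}.
In H's history but not K's: {B, D, E, H, I, J, L, M, O} — 9 commits.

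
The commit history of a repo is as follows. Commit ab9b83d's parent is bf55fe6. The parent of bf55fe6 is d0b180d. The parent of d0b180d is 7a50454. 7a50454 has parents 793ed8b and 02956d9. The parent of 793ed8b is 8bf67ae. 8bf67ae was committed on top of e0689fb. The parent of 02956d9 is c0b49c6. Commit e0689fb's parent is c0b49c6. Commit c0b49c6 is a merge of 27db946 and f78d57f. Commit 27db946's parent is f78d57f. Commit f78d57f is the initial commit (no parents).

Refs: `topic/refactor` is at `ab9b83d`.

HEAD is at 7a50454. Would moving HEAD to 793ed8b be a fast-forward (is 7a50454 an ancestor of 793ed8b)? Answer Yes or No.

No

A fast-forward from 7a50454 to 793ed8b is possible iff 7a50454 is an ancestor of 793ed8b.
Ancestors of 793ed8b: {27db946, 793ed8b, 8bf67ae, c0b49c6, e0689fb, f78d57f}.
7a50454 is not among them, so fast-forward is not possible.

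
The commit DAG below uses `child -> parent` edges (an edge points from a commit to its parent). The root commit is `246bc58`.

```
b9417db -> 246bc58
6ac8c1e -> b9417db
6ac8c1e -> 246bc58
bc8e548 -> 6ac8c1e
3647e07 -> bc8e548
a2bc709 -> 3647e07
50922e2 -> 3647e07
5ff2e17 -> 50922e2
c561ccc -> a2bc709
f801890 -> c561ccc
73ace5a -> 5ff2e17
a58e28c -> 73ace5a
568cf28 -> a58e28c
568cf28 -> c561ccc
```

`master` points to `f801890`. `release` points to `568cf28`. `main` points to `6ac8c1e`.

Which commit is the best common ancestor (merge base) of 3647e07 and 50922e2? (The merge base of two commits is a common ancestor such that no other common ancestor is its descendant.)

3647e07

Ancestors of 3647e07: {246bc58, 3647e07, 6ac8c1e, b9417db, bc8e548}.
Ancestors of 50922e2: {246bc58, 3647e07, 50922e2, 6ac8c1e, b9417db, bc8e548}.
Common ancestors: {246bc58, 3647e07, 6ac8c1e, b9417db, bc8e548}.
Among these, 3647e07 is not an ancestor of any other common ancestor — it is the merge base.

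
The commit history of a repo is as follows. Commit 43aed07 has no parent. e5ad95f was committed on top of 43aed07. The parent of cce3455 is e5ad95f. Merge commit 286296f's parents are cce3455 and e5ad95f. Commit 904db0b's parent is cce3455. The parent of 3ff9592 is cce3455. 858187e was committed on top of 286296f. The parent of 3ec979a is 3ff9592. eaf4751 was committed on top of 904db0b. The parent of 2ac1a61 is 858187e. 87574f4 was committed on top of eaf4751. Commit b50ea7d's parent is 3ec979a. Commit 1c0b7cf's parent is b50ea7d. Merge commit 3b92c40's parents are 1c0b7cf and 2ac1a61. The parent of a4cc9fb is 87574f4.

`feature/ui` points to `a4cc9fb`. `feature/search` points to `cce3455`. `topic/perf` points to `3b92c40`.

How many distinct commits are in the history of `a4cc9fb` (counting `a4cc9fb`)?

Walking parent pointers from a4cc9fb: reachable set = {43aed07, 87574f4, 904db0b, a4cc9fb, cce3455, e5ad95f, eaf4751}.
That is 7 commits.

7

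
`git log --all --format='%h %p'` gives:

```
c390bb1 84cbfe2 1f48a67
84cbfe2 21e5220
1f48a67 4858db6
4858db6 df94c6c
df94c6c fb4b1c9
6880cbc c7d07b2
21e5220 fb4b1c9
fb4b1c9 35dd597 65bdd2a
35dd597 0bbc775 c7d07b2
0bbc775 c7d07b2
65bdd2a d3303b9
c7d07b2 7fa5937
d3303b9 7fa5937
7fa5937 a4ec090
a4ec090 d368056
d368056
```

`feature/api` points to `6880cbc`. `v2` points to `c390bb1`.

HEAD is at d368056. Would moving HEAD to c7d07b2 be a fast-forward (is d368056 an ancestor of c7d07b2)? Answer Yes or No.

Yes

A fast-forward from d368056 to c7d07b2 is possible iff d368056 is an ancestor of c7d07b2.
Ancestors of c7d07b2: {7fa5937, a4ec090, c7d07b2, d368056}.
d368056 is among them, so fast-forward is possible.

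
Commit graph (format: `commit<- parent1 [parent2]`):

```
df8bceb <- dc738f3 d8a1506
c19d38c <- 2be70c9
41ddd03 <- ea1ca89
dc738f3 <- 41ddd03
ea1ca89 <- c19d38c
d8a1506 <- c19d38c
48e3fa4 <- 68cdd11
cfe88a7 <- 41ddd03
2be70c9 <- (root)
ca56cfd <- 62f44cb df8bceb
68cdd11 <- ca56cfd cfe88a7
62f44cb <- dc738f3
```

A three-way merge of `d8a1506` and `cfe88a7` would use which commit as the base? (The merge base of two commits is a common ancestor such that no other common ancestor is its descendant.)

c19d38c

Ancestors of d8a1506: {2be70c9, c19d38c, d8a1506}.
Ancestors of cfe88a7: {2be70c9, 41ddd03, c19d38c, cfe88a7, ea1ca89}.
Common ancestors: {2be70c9, c19d38c}.
Among these, c19d38c is not an ancestor of any other common ancestor — it is the merge base.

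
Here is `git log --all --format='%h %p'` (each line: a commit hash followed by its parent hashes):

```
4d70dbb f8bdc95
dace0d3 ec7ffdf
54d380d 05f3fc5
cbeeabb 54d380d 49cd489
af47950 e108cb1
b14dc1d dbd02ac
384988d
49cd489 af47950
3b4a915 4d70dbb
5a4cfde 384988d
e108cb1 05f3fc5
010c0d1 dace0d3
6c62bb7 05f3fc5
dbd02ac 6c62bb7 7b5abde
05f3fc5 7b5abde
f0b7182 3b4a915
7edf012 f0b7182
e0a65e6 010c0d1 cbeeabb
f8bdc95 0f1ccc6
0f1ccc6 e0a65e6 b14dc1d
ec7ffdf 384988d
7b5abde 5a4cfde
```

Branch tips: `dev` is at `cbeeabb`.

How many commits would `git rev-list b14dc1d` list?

7

Walking parent pointers from b14dc1d: reachable set = {05f3fc5, 384988d, 5a4cfde, 6c62bb7, 7b5abde, b14dc1d, dbd02ac}.
That is 7 commits.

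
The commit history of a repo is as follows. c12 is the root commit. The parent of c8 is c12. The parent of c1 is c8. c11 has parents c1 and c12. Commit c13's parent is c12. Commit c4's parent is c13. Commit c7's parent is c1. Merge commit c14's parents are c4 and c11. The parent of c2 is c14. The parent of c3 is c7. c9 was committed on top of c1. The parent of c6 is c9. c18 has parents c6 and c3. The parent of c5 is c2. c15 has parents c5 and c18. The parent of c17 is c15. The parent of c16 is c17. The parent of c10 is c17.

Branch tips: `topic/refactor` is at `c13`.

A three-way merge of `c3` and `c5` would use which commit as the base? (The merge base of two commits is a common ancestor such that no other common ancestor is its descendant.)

c1

Ancestors of c3: {c1, c12, c3, c7, c8}.
Ancestors of c5: {c1, c11, c12, c13, c14, c2, c4, c5, c8}.
Common ancestors: {c1, c12, c8}.
Among these, c1 is not an ancestor of any other common ancestor — it is the merge base.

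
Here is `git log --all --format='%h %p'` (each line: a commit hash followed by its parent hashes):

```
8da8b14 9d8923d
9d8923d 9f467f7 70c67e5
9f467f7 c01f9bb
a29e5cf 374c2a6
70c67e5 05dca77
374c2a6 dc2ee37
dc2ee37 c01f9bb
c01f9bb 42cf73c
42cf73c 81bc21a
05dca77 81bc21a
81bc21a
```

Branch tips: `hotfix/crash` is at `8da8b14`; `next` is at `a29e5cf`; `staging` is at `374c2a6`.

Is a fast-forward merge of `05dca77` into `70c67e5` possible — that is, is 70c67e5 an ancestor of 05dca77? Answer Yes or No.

A fast-forward from 70c67e5 to 05dca77 is possible iff 70c67e5 is an ancestor of 05dca77.
Ancestors of 05dca77: {05dca77, 81bc21a}.
70c67e5 is not among them, so fast-forward is not possible.

No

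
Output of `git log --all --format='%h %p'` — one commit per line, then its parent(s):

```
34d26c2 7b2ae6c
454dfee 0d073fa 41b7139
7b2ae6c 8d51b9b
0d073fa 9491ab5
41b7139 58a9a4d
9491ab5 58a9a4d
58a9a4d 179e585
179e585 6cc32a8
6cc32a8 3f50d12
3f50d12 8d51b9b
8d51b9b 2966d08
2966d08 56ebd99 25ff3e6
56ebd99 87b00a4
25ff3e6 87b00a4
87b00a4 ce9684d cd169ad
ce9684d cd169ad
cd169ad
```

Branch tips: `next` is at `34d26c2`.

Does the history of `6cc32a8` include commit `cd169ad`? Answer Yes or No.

Ancestors of 6cc32a8 (commits reachable by following parents): {25ff3e6, 2966d08, 3f50d12, 56ebd99, 6cc32a8, 87b00a4, 8d51b9b, cd169ad, ce9684d}.
cd169ad is in that set, so it is an ancestor of 6cc32a8.

Yes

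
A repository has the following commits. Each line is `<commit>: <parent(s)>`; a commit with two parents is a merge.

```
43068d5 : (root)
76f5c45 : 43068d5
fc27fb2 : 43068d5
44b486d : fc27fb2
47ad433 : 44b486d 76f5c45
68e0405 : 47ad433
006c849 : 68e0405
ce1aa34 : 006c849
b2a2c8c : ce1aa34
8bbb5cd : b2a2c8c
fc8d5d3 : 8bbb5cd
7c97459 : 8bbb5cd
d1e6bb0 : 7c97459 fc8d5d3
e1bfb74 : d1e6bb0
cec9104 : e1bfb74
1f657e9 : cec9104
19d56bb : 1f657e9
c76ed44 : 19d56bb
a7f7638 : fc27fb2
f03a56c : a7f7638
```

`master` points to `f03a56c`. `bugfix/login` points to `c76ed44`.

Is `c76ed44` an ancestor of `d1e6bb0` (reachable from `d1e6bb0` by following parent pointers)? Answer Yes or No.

Ancestors of d1e6bb0: {006c849, 43068d5, 44b486d, 47ad433, 68e0405, 76f5c45, 7c97459, 8bbb5cd, b2a2c8c, ce1aa34, d1e6bb0, fc27fb2, fc8d5d3}.
c76ed44 is not in that set, so it is not an ancestor of d1e6bb0.

No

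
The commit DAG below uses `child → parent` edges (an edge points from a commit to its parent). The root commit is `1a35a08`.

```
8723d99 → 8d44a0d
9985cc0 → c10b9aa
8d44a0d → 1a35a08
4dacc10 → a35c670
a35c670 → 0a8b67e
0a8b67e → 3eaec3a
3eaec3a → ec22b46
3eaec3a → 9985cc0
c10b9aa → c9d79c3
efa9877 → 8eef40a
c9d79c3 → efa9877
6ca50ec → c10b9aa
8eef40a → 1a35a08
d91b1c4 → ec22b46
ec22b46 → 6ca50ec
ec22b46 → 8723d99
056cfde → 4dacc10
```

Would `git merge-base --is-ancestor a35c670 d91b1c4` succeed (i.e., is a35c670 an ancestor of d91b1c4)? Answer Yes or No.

Ancestors of d91b1c4: {1a35a08, 6ca50ec, 8723d99, 8d44a0d, 8eef40a, c10b9aa, c9d79c3, d91b1c4, ec22b46, efa9877}.
a35c670 is not in that set, so it is not an ancestor of d91b1c4.

No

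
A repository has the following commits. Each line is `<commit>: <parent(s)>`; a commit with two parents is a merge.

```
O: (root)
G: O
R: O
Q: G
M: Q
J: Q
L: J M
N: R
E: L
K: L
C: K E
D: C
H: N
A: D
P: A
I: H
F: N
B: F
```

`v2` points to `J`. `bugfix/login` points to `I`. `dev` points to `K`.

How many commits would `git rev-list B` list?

Walking parent pointers from B: reachable set = {B, F, N, O, R}.
That is 5 commits.

5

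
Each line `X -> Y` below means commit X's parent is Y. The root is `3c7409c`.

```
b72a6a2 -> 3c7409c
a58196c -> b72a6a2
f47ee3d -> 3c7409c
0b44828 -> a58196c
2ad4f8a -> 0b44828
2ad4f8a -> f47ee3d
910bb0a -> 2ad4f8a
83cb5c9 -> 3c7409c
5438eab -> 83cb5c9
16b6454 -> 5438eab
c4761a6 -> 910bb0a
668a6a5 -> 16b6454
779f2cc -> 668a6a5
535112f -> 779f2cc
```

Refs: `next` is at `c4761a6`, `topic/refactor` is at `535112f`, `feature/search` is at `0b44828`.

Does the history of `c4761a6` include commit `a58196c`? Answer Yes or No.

Yes

Ancestors of c4761a6 (commits reachable by following parents): {0b44828, 2ad4f8a, 3c7409c, 910bb0a, a58196c, b72a6a2, c4761a6, f47ee3d}.
a58196c is in that set, so it is an ancestor of c4761a6.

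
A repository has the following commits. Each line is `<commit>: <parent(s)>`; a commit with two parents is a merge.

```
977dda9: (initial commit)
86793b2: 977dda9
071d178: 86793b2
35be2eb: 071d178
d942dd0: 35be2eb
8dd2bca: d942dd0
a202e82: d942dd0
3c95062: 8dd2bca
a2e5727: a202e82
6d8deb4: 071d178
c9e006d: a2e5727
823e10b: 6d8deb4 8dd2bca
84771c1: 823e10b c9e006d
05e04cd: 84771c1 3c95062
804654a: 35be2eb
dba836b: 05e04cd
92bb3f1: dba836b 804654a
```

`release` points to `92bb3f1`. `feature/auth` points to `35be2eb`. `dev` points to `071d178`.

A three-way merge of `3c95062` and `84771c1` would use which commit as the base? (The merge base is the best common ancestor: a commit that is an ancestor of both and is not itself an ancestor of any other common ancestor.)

Ancestors of 3c95062: {071d178, 35be2eb, 3c95062, 86793b2, 8dd2bca, 977dda9, d942dd0}.
Ancestors of 84771c1: {071d178, 35be2eb, 6d8deb4, 823e10b, 84771c1, 86793b2, 8dd2bca, 977dda9, a202e82, a2e5727, c9e006d, d942dd0}.
Common ancestors: {071d178, 35be2eb, 86793b2, 8dd2bca, 977dda9, d942dd0}.
Among these, 8dd2bca is not an ancestor of any other common ancestor — it is the merge base.

8dd2bca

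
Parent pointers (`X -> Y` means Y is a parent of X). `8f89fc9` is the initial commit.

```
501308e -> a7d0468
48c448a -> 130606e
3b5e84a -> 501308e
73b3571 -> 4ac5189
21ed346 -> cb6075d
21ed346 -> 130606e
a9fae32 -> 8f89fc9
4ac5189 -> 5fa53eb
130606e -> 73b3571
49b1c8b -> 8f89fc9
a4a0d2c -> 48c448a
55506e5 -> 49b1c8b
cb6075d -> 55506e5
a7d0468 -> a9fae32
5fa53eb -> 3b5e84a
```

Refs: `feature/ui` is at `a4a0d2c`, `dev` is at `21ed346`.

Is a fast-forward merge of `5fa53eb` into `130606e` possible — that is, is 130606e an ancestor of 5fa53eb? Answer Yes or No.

No

A fast-forward from 130606e to 5fa53eb is possible iff 130606e is an ancestor of 5fa53eb.
Ancestors of 5fa53eb: {3b5e84a, 501308e, 5fa53eb, 8f89fc9, a7d0468, a9fae32}.
130606e is not among them, so fast-forward is not possible.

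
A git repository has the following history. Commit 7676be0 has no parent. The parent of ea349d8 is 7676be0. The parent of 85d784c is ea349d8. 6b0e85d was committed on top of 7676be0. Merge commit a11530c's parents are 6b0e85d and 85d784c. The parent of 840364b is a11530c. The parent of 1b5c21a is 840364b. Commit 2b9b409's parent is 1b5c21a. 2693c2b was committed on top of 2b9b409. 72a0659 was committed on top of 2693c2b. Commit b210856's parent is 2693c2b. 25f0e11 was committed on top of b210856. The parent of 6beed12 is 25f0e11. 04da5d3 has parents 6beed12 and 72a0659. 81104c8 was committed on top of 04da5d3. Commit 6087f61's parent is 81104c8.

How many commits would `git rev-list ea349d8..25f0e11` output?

Reachable from 25f0e11: {1b5c21a, 25f0e11, 2693c2b, 2b9b409, 6b0e85d, 7676be0, 840364b, 85d784c, a11530c, b210856, ea349d8}.
Reachable from ea349d8: {7676be0, ea349d8}.
In 25f0e11's history but not ea349d8's: {1b5c21a, 25f0e11, 2693c2b, 2b9b409, 6b0e85d, 840364b, 85d784c, a11530c, b210856} — 9 commits.

9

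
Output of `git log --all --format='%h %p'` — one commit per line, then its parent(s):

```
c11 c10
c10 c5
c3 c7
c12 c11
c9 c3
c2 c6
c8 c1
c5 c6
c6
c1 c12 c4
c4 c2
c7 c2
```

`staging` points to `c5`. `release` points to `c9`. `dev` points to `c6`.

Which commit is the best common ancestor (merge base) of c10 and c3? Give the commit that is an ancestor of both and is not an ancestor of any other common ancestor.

c6

Ancestors of c10: {c10, c5, c6}.
Ancestors of c3: {c2, c3, c6, c7}.
Common ancestors: {c6}.
The only common ancestor is c6, so it is the merge base.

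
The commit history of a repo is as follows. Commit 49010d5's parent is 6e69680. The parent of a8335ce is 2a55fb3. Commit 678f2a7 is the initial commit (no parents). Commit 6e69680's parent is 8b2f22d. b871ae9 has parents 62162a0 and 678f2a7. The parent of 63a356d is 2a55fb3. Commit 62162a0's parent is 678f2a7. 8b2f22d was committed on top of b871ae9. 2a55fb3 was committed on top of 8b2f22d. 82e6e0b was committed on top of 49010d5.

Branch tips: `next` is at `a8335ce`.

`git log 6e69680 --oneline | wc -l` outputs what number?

5

Walking parent pointers from 6e69680: reachable set = {62162a0, 678f2a7, 6e69680, 8b2f22d, b871ae9}.
That is 5 commits.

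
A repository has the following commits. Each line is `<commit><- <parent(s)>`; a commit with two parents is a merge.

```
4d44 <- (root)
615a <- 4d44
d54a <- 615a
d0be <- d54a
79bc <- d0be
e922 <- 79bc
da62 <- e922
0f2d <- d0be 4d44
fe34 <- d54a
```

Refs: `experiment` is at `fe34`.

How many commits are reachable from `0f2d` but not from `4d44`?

Reachable from 0f2d: {0f2d, 4d44, 615a, d0be, d54a}.
Reachable from 4d44: {4d44}.
In 0f2d's history but not 4d44's: {0f2d, 615a, d0be, d54a} — 4 commits.

4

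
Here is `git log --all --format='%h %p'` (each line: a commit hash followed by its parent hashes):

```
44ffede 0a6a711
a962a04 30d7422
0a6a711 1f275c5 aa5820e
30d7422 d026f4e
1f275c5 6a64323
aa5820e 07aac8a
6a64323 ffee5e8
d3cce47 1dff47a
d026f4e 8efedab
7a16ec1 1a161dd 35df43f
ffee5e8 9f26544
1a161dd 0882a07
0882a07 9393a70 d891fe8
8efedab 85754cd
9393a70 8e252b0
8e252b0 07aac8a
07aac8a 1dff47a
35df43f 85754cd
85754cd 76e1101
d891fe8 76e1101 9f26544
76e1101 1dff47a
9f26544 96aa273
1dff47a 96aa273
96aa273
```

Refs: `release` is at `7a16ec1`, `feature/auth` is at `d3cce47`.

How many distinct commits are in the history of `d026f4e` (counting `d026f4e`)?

Walking parent pointers from d026f4e: reachable set = {1dff47a, 76e1101, 85754cd, 8efedab, 96aa273, d026f4e}.
That is 6 commits.

6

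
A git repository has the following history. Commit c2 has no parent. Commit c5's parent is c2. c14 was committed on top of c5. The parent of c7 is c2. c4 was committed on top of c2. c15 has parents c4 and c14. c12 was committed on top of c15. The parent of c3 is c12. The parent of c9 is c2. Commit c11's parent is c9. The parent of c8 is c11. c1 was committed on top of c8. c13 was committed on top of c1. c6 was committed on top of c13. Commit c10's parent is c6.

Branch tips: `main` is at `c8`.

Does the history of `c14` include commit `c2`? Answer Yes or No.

Ancestors of c14 (commits reachable by following parents): {c14, c2, c5}.
c2 is in that set, so it is an ancestor of c14.

Yes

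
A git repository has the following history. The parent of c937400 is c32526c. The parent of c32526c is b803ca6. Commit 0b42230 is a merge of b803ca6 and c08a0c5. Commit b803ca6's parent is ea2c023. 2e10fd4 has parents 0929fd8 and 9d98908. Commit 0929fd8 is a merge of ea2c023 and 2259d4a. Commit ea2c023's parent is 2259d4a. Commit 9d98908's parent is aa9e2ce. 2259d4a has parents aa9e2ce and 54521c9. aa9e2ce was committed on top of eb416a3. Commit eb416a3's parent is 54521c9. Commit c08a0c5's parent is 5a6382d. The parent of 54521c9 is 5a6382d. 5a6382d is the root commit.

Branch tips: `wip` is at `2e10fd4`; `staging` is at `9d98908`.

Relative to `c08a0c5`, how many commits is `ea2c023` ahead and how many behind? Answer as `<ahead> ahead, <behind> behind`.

5 ahead, 1 behind

Reachable from ea2c023: {2259d4a, 54521c9, 5a6382d, aa9e2ce, ea2c023, eb416a3}.
Reachable from c08a0c5: {5a6382d, c08a0c5}.
Only in ea2c023's history (ahead): {2259d4a, 54521c9, aa9e2ce, ea2c023, eb416a3} — 5.
Only in c08a0c5's history (behind): {c08a0c5} — 1.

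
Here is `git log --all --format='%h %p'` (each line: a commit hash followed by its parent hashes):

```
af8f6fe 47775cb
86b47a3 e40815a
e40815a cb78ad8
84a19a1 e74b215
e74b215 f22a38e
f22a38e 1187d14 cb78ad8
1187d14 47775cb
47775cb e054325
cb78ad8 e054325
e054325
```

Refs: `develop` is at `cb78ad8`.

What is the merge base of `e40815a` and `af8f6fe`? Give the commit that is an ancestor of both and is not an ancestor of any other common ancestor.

Ancestors of e40815a: {cb78ad8, e054325, e40815a}.
Ancestors of af8f6fe: {47775cb, af8f6fe, e054325}.
Common ancestors: {e054325}.
The only common ancestor is e054325, so it is the merge base.

e054325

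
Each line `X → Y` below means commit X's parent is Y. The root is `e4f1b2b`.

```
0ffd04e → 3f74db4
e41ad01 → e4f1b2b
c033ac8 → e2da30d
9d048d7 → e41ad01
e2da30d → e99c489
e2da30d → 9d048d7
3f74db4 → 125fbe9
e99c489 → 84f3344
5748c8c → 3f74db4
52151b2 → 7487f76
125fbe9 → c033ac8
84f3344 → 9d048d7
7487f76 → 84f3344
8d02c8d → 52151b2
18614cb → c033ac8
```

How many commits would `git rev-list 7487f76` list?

5

Walking parent pointers from 7487f76: reachable set = {7487f76, 84f3344, 9d048d7, e41ad01, e4f1b2b}.
That is 5 commits.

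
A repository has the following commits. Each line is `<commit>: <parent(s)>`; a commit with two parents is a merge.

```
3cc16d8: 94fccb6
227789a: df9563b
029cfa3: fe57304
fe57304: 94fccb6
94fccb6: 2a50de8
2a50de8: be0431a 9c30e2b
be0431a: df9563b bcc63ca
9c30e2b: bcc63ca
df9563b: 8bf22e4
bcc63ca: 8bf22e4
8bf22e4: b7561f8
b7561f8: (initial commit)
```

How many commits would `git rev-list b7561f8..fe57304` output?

Reachable from fe57304: {2a50de8, 8bf22e4, 94fccb6, 9c30e2b, b7561f8, bcc63ca, be0431a, df9563b, fe57304}.
Reachable from b7561f8: {b7561f8}.
In fe57304's history but not b7561f8's: {2a50de8, 8bf22e4, 94fccb6, 9c30e2b, bcc63ca, be0431a, df9563b, fe57304} — 8 commits.

8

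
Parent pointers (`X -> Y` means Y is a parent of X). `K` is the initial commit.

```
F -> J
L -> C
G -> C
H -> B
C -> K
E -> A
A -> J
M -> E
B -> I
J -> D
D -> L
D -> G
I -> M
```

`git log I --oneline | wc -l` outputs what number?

Walking parent pointers from I: reachable set = {A, C, D, E, G, I, J, K, L, M}.
That is 10 commits.

10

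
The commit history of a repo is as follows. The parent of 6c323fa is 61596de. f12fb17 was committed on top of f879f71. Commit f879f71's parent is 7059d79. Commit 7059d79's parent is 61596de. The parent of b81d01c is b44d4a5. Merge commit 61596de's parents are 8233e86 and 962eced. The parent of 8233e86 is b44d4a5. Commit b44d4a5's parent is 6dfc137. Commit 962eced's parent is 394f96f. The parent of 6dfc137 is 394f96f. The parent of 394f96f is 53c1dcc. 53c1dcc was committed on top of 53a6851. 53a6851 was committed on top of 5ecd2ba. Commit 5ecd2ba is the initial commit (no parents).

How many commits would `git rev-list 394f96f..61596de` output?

5

Reachable from 61596de: {394f96f, 53a6851, 53c1dcc, 5ecd2ba, 61596de, 6dfc137, 8233e86, 962eced, b44d4a5}.
Reachable from 394f96f: {394f96f, 53a6851, 53c1dcc, 5ecd2ba}.
In 61596de's history but not 394f96f's: {61596de, 6dfc137, 8233e86, 962eced, b44d4a5} — 5 commits.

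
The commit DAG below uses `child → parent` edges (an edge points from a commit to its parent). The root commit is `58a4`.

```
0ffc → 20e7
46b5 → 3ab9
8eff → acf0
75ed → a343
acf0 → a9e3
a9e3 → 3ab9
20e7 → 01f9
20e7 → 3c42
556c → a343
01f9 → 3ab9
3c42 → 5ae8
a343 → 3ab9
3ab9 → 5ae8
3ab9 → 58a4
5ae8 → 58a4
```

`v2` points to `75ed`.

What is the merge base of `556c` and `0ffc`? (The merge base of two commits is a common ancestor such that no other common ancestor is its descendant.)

3ab9

Ancestors of 556c: {3ab9, 556c, 58a4, 5ae8, a343}.
Ancestors of 0ffc: {01f9, 0ffc, 20e7, 3ab9, 3c42, 58a4, 5ae8}.
Common ancestors: {3ab9, 58a4, 5ae8}.
Among these, 3ab9 is not an ancestor of any other common ancestor — it is the merge base.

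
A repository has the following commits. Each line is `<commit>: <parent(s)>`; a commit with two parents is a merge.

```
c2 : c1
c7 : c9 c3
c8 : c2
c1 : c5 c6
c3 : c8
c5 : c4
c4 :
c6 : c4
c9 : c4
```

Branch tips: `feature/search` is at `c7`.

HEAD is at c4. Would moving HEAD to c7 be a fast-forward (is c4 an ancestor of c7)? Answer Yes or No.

Yes

A fast-forward from c4 to c7 is possible iff c4 is an ancestor of c7.
Ancestors of c7: {c1, c2, c3, c4, c5, c6, c7, c8, c9}.
c4 is among them, so fast-forward is possible.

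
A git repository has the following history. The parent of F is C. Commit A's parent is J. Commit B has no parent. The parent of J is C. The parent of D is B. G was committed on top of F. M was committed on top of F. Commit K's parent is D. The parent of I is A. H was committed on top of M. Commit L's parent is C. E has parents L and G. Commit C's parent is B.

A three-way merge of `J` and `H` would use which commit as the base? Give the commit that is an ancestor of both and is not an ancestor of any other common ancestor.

Ancestors of J: {B, C, J}.
Ancestors of H: {B, C, F, H, M}.
Common ancestors: {B, C}.
Among these, C is not an ancestor of any other common ancestor — it is the merge base.

C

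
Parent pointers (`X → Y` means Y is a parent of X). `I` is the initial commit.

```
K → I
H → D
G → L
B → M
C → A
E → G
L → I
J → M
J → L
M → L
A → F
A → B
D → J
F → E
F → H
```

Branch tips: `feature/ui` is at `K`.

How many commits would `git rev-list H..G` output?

Reachable from G: {G, I, L}.
Reachable from H: {D, H, I, J, L, M}.
In G's history but not H's: {G} — 1 commit.

1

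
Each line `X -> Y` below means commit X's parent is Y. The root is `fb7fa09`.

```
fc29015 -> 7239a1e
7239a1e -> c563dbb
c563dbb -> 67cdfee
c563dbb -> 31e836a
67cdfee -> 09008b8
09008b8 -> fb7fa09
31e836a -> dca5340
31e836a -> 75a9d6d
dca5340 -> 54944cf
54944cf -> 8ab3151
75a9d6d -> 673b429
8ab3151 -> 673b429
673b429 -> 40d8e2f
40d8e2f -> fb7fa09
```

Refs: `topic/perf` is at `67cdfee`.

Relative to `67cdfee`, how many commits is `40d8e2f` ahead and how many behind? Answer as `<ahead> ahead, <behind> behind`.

Reachable from 40d8e2f: {40d8e2f, fb7fa09}.
Reachable from 67cdfee: {09008b8, 67cdfee, fb7fa09}.
Only in 40d8e2f's history (ahead): {40d8e2f} — 1.
Only in 67cdfee's history (behind): {09008b8, 67cdfee} — 2.

1 ahead, 2 behind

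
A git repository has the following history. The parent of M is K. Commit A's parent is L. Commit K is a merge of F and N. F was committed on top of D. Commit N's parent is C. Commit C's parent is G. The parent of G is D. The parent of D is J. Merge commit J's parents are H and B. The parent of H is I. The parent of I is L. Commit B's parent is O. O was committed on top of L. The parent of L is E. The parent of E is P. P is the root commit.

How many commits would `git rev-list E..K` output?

12

Reachable from K: {B, C, D, E, F, G, H, I, J, K, L, N, O, P}.
Reachable from E: {E, P}.
In K's history but not E's: {B, C, D, F, G, H, I, J, K, L, N, O} — 12 commits.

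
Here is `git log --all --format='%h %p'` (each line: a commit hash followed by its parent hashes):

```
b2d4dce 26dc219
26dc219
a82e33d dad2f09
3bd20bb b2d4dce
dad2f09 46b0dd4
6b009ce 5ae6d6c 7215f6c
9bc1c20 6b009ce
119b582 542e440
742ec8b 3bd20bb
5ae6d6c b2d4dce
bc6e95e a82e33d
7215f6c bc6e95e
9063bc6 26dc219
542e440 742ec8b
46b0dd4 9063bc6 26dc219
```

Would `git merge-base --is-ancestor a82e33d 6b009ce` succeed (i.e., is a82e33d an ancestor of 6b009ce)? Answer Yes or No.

Yes

Ancestors of 6b009ce (commits reachable by following parents): {26dc219, 46b0dd4, 5ae6d6c, 6b009ce, 7215f6c, 9063bc6, a82e33d, b2d4dce, bc6e95e, dad2f09}.
a82e33d is in that set, so it is an ancestor of 6b009ce.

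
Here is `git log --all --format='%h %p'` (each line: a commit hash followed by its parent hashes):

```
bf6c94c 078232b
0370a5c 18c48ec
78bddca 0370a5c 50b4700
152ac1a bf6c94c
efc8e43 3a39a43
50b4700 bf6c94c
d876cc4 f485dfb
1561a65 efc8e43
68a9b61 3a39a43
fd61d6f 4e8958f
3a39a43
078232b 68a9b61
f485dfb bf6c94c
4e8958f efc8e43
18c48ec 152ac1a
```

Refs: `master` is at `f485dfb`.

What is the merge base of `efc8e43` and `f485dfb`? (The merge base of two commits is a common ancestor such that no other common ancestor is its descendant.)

3a39a43

Ancestors of efc8e43: {3a39a43, efc8e43}.
Ancestors of f485dfb: {078232b, 3a39a43, 68a9b61, bf6c94c, f485dfb}.
Common ancestors: {3a39a43}.
The only common ancestor is 3a39a43, so it is the merge base.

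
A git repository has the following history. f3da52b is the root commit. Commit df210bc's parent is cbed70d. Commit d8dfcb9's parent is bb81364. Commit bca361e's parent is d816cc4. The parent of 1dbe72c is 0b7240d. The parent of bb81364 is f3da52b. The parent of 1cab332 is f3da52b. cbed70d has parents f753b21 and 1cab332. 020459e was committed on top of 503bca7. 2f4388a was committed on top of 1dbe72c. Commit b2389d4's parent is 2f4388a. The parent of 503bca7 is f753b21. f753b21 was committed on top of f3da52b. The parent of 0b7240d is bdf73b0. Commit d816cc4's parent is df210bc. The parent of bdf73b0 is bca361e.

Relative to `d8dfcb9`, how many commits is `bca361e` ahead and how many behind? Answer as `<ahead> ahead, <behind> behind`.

Reachable from bca361e: {1cab332, bca361e, cbed70d, d816cc4, df210bc, f3da52b, f753b21}.
Reachable from d8dfcb9: {bb81364, d8dfcb9, f3da52b}.
Only in bca361e's history (ahead): {1cab332, bca361e, cbed70d, d816cc4, df210bc, f753b21} — 6.
Only in d8dfcb9's history (behind): {bb81364, d8dfcb9} — 2.

6 ahead, 2 behind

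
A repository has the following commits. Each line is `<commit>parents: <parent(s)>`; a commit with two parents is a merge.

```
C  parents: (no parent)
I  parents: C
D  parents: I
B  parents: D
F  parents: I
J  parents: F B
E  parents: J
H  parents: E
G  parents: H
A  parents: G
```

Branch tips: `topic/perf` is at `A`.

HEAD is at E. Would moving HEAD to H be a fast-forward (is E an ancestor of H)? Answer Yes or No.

A fast-forward from E to H is possible iff E is an ancestor of H.
Ancestors of H: {B, C, D, E, F, H, I, J}.
E is among them, so fast-forward is possible.

Yes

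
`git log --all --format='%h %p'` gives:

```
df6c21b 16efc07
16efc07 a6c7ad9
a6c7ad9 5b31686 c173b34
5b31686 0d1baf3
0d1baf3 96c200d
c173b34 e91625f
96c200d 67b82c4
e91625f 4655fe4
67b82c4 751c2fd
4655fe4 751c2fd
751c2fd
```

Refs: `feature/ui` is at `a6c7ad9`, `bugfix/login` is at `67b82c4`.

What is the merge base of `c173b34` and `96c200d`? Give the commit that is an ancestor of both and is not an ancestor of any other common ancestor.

Ancestors of c173b34: {4655fe4, 751c2fd, c173b34, e91625f}.
Ancestors of 96c200d: {67b82c4, 751c2fd, 96c200d}.
Common ancestors: {751c2fd}.
The only common ancestor is 751c2fd, so it is the merge base.

751c2fd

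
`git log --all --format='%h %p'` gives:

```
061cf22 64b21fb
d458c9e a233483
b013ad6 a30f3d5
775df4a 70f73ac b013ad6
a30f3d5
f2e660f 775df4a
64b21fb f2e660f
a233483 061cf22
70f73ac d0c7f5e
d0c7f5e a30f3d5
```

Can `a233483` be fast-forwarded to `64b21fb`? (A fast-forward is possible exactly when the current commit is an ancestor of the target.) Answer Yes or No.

A fast-forward from a233483 to 64b21fb is possible iff a233483 is an ancestor of 64b21fb.
Ancestors of 64b21fb: {64b21fb, 70f73ac, 775df4a, a30f3d5, b013ad6, d0c7f5e, f2e660f}.
a233483 is not among them, so fast-forward is not possible.

No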